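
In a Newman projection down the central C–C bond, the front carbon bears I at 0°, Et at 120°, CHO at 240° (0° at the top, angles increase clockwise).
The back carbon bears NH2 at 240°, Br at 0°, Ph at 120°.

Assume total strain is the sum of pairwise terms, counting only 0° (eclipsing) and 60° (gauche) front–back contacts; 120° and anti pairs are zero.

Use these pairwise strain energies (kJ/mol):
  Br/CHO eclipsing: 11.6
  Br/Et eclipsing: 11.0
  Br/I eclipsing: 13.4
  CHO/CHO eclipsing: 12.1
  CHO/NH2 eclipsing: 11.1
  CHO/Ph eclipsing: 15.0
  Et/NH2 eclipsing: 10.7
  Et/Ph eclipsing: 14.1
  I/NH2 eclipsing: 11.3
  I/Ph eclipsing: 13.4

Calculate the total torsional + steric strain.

This conformer is eclipsed. I at 0° is eclipsed with Br at 0° (13.4); Et at 120° is eclipsed with Ph at 120° (14.1); CHO at 240° is eclipsed with NH2 at 240° (11.1). Total 38.6 kJ/mol.

38.6 kJ/mol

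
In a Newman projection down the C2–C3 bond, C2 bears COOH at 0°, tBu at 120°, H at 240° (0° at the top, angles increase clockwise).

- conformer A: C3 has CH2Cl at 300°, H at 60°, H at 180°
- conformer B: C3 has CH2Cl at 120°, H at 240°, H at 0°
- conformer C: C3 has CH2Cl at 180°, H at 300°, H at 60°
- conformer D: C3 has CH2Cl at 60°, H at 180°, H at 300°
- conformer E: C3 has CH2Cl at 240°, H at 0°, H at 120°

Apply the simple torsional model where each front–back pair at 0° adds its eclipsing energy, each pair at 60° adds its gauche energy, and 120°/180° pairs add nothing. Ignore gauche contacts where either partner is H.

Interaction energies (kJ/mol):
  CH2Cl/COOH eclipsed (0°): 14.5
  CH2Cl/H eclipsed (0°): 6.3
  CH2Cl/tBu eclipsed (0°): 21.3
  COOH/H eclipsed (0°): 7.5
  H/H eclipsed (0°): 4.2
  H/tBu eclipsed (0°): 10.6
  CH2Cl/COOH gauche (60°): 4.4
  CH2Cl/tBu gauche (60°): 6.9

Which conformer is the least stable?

B

A is staggered. COOH at 0° is gauche with CH2Cl at 300° (4.4). Total 4.4 kJ/mol.
B is eclipsed. COOH at 0° is eclipsed with H at 0° (7.5); tBu at 120° is eclipsed with CH2Cl at 120° (21.3); H at 240° is eclipsed with H at 240° (4.2). Total 33.0 kJ/mol.
C is staggered. tBu at 120° is gauche with CH2Cl at 180° (6.9). Total 6.9 kJ/mol.
D is staggered. COOH at 0° is gauche with CH2Cl at 60° (4.4); tBu at 120° is gauche with CH2Cl at 60° (6.9). Total 11.3 kJ/mol.
E is eclipsed. COOH at 0° is eclipsed with H at 0° (7.5); tBu at 120° is eclipsed with H at 120° (10.6); H at 240° is eclipsed with CH2Cl at 240° (6.3). Total 24.4 kJ/mol.
B has the highest total (33.0 kJ/mol).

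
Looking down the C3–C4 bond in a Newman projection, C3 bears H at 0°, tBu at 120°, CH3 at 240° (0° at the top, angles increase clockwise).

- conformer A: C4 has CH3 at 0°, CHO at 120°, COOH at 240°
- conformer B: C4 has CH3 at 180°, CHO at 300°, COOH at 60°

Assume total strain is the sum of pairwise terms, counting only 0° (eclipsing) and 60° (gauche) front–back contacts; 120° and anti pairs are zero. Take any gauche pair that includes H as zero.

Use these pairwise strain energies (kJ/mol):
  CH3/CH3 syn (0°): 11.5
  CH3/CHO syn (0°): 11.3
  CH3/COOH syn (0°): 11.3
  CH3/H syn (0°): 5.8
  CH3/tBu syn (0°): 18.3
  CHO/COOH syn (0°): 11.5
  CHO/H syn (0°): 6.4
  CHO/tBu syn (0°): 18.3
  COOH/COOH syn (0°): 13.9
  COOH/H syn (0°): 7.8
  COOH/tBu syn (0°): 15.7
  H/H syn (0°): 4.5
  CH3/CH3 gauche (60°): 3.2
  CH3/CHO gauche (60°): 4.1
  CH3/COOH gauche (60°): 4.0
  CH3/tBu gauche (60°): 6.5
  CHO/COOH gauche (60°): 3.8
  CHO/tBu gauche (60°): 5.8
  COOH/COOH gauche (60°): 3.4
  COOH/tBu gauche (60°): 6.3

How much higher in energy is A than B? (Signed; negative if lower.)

+15.3 kJ/mol

A (eclipsed): H–CH3 eclipsed, tBu–CHO eclipsed, CH3–COOH eclipsed; 5.8 + 18.3 + 11.3 = 35.4 kJ/mol.
B (staggered): tBu–CH3 gauche, tBu–COOH gauche, CH3–CH3 gauche, CH3–CHO gauche; 6.5 + 6.3 + 3.2 + 4.1 = 20.1 kJ/mol.
E(A) − E(B) = 35.4 − 20.1 = +15.3 kJ/mol.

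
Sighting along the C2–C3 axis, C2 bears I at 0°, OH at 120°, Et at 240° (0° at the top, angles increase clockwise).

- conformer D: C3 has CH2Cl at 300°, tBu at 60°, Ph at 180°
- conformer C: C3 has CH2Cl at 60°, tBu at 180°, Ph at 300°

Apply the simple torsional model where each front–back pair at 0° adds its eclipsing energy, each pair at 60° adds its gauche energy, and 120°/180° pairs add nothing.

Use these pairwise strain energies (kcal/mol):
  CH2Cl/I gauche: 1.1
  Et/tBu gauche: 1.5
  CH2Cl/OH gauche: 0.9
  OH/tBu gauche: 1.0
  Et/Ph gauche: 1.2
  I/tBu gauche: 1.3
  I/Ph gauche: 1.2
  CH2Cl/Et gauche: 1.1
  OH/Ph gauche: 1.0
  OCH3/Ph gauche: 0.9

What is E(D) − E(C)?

-0.2 kcal/mol

D is staggered. I at 0° is gauche with CH2Cl at 300° (1.1); I at 0° is gauche with tBu at 60° (1.3); OH at 120° is gauche with tBu at 60° (1.0); OH at 120° is gauche with Ph at 180° (1.0); Et at 240° is gauche with CH2Cl at 300° (1.1); Et at 240° is gauche with Ph at 180° (1.2). Total 6.7 kcal/mol.
C is staggered. I at 0° is gauche with CH2Cl at 60° (1.1); I at 0° is gauche with Ph at 300° (1.2); OH at 120° is gauche with CH2Cl at 60° (0.9); OH at 120° is gauche with tBu at 180° (1.0); Et at 240° is gauche with tBu at 180° (1.5); Et at 240° is gauche with Ph at 300° (1.2). Total 6.9 kcal/mol.
E(D) − E(C) = 6.7 − 6.9 = -0.2 kcal/mol.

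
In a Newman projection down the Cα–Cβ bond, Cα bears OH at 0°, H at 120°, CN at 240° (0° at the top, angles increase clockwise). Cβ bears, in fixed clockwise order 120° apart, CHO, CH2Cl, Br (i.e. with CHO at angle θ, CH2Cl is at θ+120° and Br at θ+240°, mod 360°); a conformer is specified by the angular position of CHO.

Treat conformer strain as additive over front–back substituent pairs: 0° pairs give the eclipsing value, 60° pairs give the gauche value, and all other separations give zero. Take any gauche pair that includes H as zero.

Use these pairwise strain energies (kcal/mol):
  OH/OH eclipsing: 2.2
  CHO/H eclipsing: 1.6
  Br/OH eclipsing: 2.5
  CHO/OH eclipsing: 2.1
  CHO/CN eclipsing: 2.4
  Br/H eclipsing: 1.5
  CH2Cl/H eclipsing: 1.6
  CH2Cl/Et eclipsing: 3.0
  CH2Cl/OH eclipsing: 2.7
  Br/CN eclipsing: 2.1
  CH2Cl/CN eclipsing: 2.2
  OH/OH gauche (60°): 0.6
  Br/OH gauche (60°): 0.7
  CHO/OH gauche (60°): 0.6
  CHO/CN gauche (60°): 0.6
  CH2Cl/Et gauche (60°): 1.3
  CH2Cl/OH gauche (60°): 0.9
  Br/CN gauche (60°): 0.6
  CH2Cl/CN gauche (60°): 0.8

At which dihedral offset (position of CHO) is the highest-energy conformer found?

CHO at 0° (eclipsed): OH–CHO eclipsed, H–CH2Cl eclipsed, CN–Br eclipsed; 2.1 + 1.6 + 2.1 = 5.8 kcal/mol.
CHO at 60° (staggered): OH–CHO gauche, OH–Br gauche, CN–CH2Cl gauche, CN–Br gauche; 0.6 + 0.7 + 0.8 + 0.6 = 2.7 kcal/mol.
CHO at 120° (eclipsed): OH–Br eclipsed, H–CHO eclipsed, CN–CH2Cl eclipsed; 2.5 + 1.6 + 2.2 = 6.3 kcal/mol.
CHO at 180° (staggered): OH–CH2Cl gauche, OH–Br gauche, CN–CHO gauche, CN–CH2Cl gauche; 0.9 + 0.7 + 0.6 + 0.8 = 3.0 kcal/mol.
CHO at 240° (eclipsed): OH–CH2Cl eclipsed, H–Br eclipsed, CN–CHO eclipsed; 2.7 + 1.5 + 2.4 = 6.6 kcal/mol.
CHO at 300° (staggered): OH–CHO gauche, OH–CH2Cl gauche, CN–CHO gauche, CN–Br gauche; 0.6 + 0.9 + 0.6 + 0.6 = 2.7 kcal/mol.
The maximum (6.6 kcal/mol) occurs with CHO at 240°.

240°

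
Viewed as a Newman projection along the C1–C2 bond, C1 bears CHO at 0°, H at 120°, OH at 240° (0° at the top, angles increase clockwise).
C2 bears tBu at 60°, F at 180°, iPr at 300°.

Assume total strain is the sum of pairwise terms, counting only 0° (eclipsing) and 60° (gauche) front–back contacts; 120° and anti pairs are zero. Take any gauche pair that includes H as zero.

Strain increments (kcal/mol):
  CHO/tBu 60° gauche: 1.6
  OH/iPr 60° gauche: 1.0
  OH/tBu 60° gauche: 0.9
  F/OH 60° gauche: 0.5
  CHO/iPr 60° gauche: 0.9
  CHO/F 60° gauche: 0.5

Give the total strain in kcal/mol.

4.0 kcal/mol

This conformer is staggered. CHO at 0° is gauche with tBu at 60° (1.6); CHO at 0° is gauche with iPr at 300° (0.9); OH at 240° is gauche with F at 180° (0.5); OH at 240° is gauche with iPr at 300° (1.0). Total 4.0 kcal/mol.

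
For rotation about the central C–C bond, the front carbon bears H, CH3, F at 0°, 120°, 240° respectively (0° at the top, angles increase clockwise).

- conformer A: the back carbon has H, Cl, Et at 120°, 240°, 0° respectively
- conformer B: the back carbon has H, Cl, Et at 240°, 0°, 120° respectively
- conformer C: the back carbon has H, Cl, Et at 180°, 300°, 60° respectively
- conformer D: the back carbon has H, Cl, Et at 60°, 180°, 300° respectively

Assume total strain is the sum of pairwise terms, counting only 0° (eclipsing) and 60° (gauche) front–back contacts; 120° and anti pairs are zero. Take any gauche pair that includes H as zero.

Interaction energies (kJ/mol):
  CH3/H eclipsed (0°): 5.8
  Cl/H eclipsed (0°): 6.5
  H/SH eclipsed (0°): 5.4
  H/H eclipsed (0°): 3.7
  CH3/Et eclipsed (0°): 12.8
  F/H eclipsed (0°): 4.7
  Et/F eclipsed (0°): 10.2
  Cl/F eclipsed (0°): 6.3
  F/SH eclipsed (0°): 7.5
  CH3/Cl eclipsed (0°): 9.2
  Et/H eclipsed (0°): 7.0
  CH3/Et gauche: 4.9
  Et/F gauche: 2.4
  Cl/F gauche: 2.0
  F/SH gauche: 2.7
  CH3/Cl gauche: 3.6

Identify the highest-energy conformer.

A is eclipsed. H at 0° is eclipsed with Et at 0° (7.0); CH3 at 120° is eclipsed with H at 120° (5.8); F at 240° is eclipsed with Cl at 240° (6.3). Total 19.1 kJ/mol.
B is eclipsed. H at 0° is eclipsed with Cl at 0° (6.5); CH3 at 120° is eclipsed with Et at 120° (12.8); F at 240° is eclipsed with H at 240° (4.7). Total 24.0 kJ/mol.
C is staggered. CH3 at 120° is gauche with Et at 60° (4.9); F at 240° is gauche with Cl at 300° (2.0). Total 6.9 kJ/mol.
D is staggered. CH3 at 120° is gauche with Cl at 180° (3.6); F at 240° is gauche with Cl at 180° (2.0); F at 240° is gauche with Et at 300° (2.4). Total 8.0 kJ/mol.
B has the highest total (24.0 kJ/mol).

B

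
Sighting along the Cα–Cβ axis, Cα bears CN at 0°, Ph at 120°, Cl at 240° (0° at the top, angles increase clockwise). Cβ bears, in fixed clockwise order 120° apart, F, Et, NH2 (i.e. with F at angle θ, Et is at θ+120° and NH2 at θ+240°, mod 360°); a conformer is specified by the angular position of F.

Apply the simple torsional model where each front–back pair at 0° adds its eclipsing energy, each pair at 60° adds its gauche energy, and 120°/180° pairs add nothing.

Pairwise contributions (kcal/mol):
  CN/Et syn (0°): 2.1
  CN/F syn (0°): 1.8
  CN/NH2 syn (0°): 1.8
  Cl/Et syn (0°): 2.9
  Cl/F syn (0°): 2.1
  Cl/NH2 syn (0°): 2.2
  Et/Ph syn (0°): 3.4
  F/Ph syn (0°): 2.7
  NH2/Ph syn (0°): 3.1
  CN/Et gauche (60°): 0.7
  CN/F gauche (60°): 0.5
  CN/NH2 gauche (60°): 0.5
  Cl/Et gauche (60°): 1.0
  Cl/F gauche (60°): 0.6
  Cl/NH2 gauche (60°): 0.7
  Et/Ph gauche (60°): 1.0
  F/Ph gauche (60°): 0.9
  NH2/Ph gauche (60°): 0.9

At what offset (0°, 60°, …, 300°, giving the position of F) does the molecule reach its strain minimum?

300°

F at 0° (eclipsed): CN(0°)/F(0°) eclipsed 1.8; Ph(120°)/Et(120°) eclipsed 3.4; Cl(240°)/NH2(240°) eclipsed 2.2 → 7.4 kcal/mol.
F at 60° (staggered): CN(0°)/F(60°) gauche 0.5; CN(0°)/NH2(300°) gauche 0.5; Ph(120°)/F(60°) gauche 0.9; Ph(120°)/Et(180°) gauche 1.0; Cl(240°)/Et(180°) gauche 1.0; Cl(240°)/NH2(300°) gauche 0.7 → 4.6 kcal/mol.
F at 120° (eclipsed): CN(0°)/NH2(0°) eclipsed 1.8; Ph(120°)/F(120°) eclipsed 2.7; Cl(240°)/Et(240°) eclipsed 2.9 → 7.4 kcal/mol.
F at 180° (staggered): CN(0°)/Et(300°) gauche 0.7; CN(0°)/NH2(60°) gauche 0.5; Ph(120°)/F(180°) gauche 0.9; Ph(120°)/NH2(60°) gauche 0.9; Cl(240°)/F(180°) gauche 0.6; Cl(240°)/Et(300°) gauche 1.0 → 4.6 kcal/mol.
F at 240° (eclipsed): CN(0°)/Et(0°) eclipsed 2.1; Ph(120°)/NH2(120°) eclipsed 3.1; Cl(240°)/F(240°) eclipsed 2.1 → 7.3 kcal/mol.
F at 300° (staggered): CN(0°)/F(300°) gauche 0.5; CN(0°)/Et(60°) gauche 0.7; Ph(120°)/Et(60°) gauche 1.0; Ph(120°)/NH2(180°) gauche 0.9; Cl(240°)/F(300°) gauche 0.6; Cl(240°)/NH2(180°) gauche 0.7 → 4.4 kcal/mol.
The minimum (4.4 kcal/mol) occurs with F at 300°.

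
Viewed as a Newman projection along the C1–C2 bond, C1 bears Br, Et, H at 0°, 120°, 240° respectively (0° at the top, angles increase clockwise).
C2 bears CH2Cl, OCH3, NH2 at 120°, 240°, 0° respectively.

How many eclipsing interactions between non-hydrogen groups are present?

2

Non-H eclipsing pairs: Br(0°)/NH2(0°); Et(120°)/CH2Cl(120°) — 2 interactions.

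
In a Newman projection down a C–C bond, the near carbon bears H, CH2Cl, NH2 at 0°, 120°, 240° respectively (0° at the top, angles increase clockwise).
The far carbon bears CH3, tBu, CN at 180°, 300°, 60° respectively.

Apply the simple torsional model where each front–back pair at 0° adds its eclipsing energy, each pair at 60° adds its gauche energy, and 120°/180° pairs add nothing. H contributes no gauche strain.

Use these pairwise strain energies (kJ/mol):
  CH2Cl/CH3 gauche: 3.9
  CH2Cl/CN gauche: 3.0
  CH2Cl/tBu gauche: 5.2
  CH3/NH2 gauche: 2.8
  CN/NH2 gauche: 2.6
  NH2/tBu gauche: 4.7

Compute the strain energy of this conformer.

This conformer (staggered): CH2Cl–CH3 gauche, CH2Cl–CN gauche, NH2–CH3 gauche, NH2–tBu gauche; 3.9 + 3.0 + 2.8 + 4.7 = 14.4 kJ/mol.

14.4 kJ/mol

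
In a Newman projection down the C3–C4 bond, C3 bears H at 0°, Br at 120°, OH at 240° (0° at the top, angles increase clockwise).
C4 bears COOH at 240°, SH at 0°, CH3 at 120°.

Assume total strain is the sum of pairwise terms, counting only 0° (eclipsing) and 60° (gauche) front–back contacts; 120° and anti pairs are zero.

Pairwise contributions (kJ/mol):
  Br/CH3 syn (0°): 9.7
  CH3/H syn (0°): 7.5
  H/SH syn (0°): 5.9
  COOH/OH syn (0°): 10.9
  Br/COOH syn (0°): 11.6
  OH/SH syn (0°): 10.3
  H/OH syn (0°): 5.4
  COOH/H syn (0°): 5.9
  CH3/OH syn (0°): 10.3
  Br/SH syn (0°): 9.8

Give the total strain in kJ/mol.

26.5 kJ/mol

This conformer is eclipsed. H at 0° is eclipsed with SH at 0° (5.9); Br at 120° is eclipsed with CH3 at 120° (9.7); OH at 240° is eclipsed with COOH at 240° (10.9). Total 26.5 kJ/mol.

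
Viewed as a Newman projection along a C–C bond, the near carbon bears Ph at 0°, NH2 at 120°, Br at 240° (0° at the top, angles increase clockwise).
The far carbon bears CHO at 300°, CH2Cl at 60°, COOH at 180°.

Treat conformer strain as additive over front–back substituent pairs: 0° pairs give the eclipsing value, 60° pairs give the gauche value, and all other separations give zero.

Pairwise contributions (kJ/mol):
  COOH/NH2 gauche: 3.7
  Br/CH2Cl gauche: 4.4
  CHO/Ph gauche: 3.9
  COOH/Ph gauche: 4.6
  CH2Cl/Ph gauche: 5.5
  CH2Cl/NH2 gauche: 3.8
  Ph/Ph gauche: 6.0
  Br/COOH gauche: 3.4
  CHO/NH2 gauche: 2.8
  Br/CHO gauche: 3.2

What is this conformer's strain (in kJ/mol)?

23.5 kJ/mol

This conformer is staggered. Ph at 0° is gauche with CHO at 300° (3.9); Ph at 0° is gauche with CH2Cl at 60° (5.5); NH2 at 120° is gauche with CH2Cl at 60° (3.8); NH2 at 120° is gauche with COOH at 180° (3.7); Br at 240° is gauche with CHO at 300° (3.2); Br at 240° is gauche with COOH at 180° (3.4). Total 23.5 kJ/mol.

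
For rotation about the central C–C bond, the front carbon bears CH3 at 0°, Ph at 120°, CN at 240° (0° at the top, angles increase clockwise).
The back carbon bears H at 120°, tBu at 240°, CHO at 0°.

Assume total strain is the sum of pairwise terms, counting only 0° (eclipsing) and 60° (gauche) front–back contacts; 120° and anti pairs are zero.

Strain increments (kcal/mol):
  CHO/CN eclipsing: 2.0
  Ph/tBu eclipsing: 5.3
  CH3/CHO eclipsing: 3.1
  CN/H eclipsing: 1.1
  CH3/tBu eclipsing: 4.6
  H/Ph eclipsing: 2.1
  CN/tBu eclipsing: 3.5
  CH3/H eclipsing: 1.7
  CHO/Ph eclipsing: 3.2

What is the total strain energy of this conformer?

8.7 kcal/mol

This conformer (eclipsed): CH3(0°)/CHO(0°) eclipsed 3.1; Ph(120°)/H(120°) eclipsed 2.1; CN(240°)/tBu(240°) eclipsed 3.5 → 8.7 kcal/mol.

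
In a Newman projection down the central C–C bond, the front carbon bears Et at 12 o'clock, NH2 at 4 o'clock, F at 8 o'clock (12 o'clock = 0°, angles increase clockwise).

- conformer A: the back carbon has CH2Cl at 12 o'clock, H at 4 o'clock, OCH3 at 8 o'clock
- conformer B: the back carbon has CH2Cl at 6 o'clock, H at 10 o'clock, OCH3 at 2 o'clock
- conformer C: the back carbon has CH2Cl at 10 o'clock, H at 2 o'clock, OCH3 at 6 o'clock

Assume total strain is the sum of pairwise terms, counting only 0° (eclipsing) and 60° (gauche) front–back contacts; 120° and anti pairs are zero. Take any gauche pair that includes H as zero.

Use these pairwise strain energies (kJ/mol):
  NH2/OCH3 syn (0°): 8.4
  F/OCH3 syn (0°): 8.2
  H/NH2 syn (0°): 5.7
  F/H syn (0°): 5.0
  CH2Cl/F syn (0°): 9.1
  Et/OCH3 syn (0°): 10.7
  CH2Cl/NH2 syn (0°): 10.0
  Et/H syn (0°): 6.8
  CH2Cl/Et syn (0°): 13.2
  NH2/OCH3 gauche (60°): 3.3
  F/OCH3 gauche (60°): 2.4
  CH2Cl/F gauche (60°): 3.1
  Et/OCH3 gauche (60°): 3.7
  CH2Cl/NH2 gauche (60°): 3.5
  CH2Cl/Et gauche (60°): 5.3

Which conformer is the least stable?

A

A (eclipsed): Et–CH2Cl eclipsed, NH2–H eclipsed, F–OCH3 eclipsed; 13.2 + 5.7 + 8.2 = 27.1 kJ/mol.
B (staggered): Et–OCH3 gauche, NH2–CH2Cl gauche, NH2–OCH3 gauche, F–CH2Cl gauche; 3.7 + 3.5 + 3.3 + 3.1 = 13.6 kJ/mol.
C (staggered): Et–CH2Cl gauche, NH2–OCH3 gauche, F–CH2Cl gauche, F–OCH3 gauche; 5.3 + 3.3 + 3.1 + 2.4 = 14.1 kJ/mol.
A has the highest total (27.1 kJ/mol).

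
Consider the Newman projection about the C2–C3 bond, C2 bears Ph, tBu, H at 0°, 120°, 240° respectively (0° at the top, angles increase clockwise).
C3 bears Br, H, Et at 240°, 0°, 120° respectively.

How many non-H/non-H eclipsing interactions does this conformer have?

Non-H eclipsing pairs: tBu(120°)/Et(120°) — 1 interaction.

1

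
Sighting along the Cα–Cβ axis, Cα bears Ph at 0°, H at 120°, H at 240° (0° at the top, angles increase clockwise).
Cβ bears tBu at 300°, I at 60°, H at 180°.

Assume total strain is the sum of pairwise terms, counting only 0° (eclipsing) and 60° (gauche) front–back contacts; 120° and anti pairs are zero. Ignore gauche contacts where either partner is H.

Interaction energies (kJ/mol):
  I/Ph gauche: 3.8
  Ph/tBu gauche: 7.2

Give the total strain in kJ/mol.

This conformer (staggered): Ph–tBu gauche, Ph–I gauche; 7.2 + 3.8 = 11.0 kJ/mol.

11.0 kJ/mol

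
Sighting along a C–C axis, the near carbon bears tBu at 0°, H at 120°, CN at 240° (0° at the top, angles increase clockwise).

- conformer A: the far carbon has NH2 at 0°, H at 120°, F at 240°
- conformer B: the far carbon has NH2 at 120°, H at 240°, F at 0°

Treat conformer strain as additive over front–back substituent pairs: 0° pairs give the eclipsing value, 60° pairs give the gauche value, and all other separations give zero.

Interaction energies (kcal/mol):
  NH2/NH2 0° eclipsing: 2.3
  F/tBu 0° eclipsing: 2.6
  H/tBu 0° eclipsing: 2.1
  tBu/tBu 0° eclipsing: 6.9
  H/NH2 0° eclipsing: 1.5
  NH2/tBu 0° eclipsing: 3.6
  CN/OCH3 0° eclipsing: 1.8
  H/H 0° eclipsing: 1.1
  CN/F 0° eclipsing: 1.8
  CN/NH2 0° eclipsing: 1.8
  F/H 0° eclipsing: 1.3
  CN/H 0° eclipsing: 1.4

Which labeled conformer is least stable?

A is eclipsed. tBu at 0° is eclipsed with NH2 at 0° (3.6); H at 120° is eclipsed with H at 120° (1.1); CN at 240° is eclipsed with F at 240° (1.8). Total 6.5 kcal/mol.
B is eclipsed. tBu at 0° is eclipsed with F at 0° (2.6); H at 120° is eclipsed with NH2 at 120° (1.5); CN at 240° is eclipsed with H at 240° (1.4). Total 5.5 kcal/mol.
A has the highest total (6.5 kcal/mol).

A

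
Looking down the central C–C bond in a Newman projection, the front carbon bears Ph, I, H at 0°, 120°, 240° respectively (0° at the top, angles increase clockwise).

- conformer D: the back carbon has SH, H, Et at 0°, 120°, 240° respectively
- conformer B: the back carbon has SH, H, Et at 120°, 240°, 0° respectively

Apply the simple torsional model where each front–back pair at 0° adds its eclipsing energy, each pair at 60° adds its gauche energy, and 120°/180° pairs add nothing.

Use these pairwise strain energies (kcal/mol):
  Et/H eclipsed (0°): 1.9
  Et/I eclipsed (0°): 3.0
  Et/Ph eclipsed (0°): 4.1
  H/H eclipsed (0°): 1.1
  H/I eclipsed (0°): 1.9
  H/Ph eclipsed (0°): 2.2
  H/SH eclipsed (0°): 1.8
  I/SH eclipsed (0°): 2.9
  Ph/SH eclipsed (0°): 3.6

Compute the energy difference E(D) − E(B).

-0.7 kcal/mol

D (eclipsed): Ph(0°)/SH(0°) eclipsed 3.6; I(120°)/H(120°) eclipsed 1.9; H(240°)/Et(240°) eclipsed 1.9 → 7.4 kcal/mol.
B (eclipsed): Ph(0°)/Et(0°) eclipsed 4.1; I(120°)/SH(120°) eclipsed 2.9; H(240°)/H(240°) eclipsed 1.1 → 8.1 kcal/mol.
E(D) − E(B) = 7.4 − 8.1 = -0.7 kcal/mol.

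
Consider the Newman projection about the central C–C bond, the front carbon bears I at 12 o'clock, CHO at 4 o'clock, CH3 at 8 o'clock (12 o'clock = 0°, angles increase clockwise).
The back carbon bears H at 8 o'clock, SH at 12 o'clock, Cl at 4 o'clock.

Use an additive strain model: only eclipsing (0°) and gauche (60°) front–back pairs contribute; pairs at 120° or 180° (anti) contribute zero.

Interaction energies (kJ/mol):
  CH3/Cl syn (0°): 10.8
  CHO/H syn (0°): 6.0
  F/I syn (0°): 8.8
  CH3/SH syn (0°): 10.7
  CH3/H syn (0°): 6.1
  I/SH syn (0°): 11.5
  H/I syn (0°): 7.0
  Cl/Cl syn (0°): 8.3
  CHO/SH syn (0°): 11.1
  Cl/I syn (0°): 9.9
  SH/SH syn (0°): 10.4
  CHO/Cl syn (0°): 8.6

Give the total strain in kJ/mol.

26.2 kJ/mol

This conformer (eclipsed): I(0°)/SH(0°) eclipsed 11.5; CHO(120°)/Cl(120°) eclipsed 8.6; CH3(240°)/H(240°) eclipsed 6.1 → 26.2 kJ/mol.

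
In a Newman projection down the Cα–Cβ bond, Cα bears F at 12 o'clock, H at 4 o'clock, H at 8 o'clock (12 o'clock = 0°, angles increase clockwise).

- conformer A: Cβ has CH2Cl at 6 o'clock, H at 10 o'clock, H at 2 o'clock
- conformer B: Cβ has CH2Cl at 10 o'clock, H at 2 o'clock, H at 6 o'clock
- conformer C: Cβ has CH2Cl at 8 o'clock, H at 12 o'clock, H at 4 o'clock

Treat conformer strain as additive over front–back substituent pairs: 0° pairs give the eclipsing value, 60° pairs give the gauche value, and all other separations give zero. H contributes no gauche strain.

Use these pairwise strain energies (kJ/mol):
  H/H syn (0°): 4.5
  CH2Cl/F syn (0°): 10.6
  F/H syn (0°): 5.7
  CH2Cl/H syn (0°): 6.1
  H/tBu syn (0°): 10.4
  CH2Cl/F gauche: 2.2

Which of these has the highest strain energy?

A (staggered): no non-H gauche contacts → 0.0 kJ/mol.
B (staggered): F(0°)/CH2Cl(300°) gauche 2.2 → 2.2 kJ/mol.
C (eclipsed): F(0°)/H(0°) eclipsed 5.7; H(120°)/H(120°) eclipsed 4.5; H(240°)/CH2Cl(240°) eclipsed 6.1 → 16.3 kJ/mol.
C has the highest total (16.3 kJ/mol).

C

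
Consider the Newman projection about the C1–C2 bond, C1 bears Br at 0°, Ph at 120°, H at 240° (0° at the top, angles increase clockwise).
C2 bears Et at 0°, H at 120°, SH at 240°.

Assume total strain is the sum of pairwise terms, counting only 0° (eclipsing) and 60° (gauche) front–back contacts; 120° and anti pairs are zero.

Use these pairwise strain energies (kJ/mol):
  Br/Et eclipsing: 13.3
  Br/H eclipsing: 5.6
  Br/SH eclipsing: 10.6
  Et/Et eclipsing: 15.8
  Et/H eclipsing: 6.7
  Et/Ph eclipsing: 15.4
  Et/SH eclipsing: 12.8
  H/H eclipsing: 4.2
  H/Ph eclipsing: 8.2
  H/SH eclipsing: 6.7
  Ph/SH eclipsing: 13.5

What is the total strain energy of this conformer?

28.2 kJ/mol

This conformer is eclipsed. Br at 0° is eclipsed with Et at 0° (13.3); Ph at 120° is eclipsed with H at 120° (8.2); H at 240° is eclipsed with SH at 240° (6.7). Total 28.2 kJ/mol.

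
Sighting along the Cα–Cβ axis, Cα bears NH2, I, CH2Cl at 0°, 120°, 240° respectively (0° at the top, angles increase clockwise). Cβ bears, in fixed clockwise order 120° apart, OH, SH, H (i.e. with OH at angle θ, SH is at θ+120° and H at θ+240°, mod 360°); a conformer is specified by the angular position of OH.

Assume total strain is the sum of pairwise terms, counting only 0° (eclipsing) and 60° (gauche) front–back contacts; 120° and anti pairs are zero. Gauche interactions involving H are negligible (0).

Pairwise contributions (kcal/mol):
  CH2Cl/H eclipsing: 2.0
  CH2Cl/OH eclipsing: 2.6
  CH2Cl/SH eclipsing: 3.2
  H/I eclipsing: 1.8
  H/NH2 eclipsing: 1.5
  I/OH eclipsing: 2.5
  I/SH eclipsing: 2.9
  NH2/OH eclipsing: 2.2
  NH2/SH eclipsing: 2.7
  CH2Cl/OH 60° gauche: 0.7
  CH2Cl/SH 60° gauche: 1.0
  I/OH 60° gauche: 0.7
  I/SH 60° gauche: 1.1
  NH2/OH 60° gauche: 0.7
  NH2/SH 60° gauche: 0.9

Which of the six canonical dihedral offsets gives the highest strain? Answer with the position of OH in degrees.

120°

OH at 0° is eclipsed. NH2 at 0° is eclipsed with OH at 0° (2.2); I at 120° is eclipsed with SH at 120° (2.9); CH2Cl at 240° is eclipsed with H at 240° (2.0). Total 7.1 kcal/mol.
OH at 60° is staggered. NH2 at 0° is gauche with OH at 60° (0.7); I at 120° is gauche with OH at 60° (0.7); I at 120° is gauche with SH at 180° (1.1); CH2Cl at 240° is gauche with SH at 180° (1.0). Total 3.5 kcal/mol.
OH at 120° is eclipsed. NH2 at 0° is eclipsed with H at 0° (1.5); I at 120° is eclipsed with OH at 120° (2.5); CH2Cl at 240° is eclipsed with SH at 240° (3.2). Total 7.2 kcal/mol.
OH at 180° is staggered. NH2 at 0° is gauche with SH at 300° (0.9); I at 120° is gauche with OH at 180° (0.7); CH2Cl at 240° is gauche with OH at 180° (0.7); CH2Cl at 240° is gauche with SH at 300° (1.0). Total 3.3 kcal/mol.
OH at 240° is eclipsed. NH2 at 0° is eclipsed with SH at 0° (2.7); I at 120° is eclipsed with H at 120° (1.8); CH2Cl at 240° is eclipsed with OH at 240° (2.6). Total 7.1 kcal/mol.
OH at 300° is staggered. NH2 at 0° is gauche with OH at 300° (0.7); NH2 at 0° is gauche with SH at 60° (0.9); I at 120° is gauche with SH at 60° (1.1); CH2Cl at 240° is gauche with OH at 300° (0.7). Total 3.4 kcal/mol.
The maximum (7.2 kcal/mol) occurs with OH at 120°.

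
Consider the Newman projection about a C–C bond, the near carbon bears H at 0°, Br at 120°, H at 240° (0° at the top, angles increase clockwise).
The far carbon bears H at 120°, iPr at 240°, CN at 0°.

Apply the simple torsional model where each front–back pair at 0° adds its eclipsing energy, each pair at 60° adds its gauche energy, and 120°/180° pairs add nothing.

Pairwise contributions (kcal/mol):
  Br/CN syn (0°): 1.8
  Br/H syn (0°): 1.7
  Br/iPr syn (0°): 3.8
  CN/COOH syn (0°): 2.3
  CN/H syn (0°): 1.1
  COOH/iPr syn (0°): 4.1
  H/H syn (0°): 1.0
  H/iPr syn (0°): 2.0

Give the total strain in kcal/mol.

4.8 kcal/mol

This conformer is eclipsed. H at 0° is eclipsed with CN at 0° (1.1); Br at 120° is eclipsed with H at 120° (1.7); H at 240° is eclipsed with iPr at 240° (2.0). Total 4.8 kcal/mol.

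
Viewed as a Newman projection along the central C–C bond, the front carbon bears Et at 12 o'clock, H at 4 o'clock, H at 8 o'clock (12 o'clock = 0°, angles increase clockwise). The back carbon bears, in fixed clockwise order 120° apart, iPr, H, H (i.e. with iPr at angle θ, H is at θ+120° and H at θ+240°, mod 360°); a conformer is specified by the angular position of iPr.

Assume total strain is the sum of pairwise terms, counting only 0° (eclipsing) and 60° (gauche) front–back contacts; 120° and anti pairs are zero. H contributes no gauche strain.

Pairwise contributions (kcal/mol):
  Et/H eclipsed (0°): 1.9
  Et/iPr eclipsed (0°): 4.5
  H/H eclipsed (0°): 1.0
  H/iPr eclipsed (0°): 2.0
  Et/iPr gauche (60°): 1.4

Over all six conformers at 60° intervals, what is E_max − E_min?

6.5 kcal/mol

iPr at 0° (eclipsed): Et(0°)/iPr(0°) eclipsed 4.5; H(120°)/H(120°) eclipsed 1.0; H(240°)/H(240°) eclipsed 1.0 → 6.5 kcal/mol.
iPr at 60° (staggered): Et(0°)/iPr(60°) gauche 1.4 → 1.4 kcal/mol.
iPr at 120° (eclipsed): Et(0°)/H(0°) eclipsed 1.9; H(120°)/iPr(120°) eclipsed 2.0; H(240°)/H(240°) eclipsed 1.0 → 4.9 kcal/mol.
iPr at 180° (staggered): no non-H gauche contacts → 0.0 kcal/mol.
iPr at 240° (eclipsed): Et(0°)/H(0°) eclipsed 1.9; H(120°)/H(120°) eclipsed 1.0; H(240°)/iPr(240°) eclipsed 2.0 → 4.9 kcal/mol.
iPr at 300° (staggered): Et(0°)/iPr(300°) gauche 1.4 → 1.4 kcal/mol.
Max at 0° (6.5 kcal/mol), min at 180° (0.0 kcal/mol); barrier = 6.5 kcal/mol.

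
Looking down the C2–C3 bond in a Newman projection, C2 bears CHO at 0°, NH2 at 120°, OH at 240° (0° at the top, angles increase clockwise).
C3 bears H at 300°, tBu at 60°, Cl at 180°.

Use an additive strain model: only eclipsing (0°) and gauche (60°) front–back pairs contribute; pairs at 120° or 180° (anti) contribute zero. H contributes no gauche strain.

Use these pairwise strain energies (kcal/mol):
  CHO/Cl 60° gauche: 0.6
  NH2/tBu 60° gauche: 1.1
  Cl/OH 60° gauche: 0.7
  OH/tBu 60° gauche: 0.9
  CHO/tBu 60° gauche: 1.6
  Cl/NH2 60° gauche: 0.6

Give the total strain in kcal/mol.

4.0 kcal/mol

This conformer is staggered. CHO at 0° is gauche with tBu at 60° (1.6); NH2 at 120° is gauche with tBu at 60° (1.1); NH2 at 120° is gauche with Cl at 180° (0.6); OH at 240° is gauche with Cl at 180° (0.7). Total 4.0 kcal/mol.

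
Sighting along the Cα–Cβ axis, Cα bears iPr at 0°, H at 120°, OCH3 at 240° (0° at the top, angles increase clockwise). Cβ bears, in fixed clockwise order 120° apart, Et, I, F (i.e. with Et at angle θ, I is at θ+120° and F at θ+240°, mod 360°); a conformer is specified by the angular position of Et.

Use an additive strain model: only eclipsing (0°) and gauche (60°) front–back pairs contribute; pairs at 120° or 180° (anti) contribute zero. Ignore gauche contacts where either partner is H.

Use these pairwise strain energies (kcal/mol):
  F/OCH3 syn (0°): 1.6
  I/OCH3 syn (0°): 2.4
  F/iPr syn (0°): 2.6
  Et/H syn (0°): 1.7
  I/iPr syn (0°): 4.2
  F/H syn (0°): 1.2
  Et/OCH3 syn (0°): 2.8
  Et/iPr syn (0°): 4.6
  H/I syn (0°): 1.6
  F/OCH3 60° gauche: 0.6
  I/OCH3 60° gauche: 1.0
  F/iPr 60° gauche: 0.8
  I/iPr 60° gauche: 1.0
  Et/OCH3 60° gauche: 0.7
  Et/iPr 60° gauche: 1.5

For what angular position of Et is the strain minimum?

Et at 0° (eclipsed): iPr–Et eclipsed, H–I eclipsed, OCH3–F eclipsed; 4.6 + 1.6 + 1.6 = 7.8 kcal/mol.
Et at 60° (staggered): iPr–Et gauche, iPr–F gauche, OCH3–I gauche, OCH3–F gauche; 1.5 + 0.8 + 1.0 + 0.6 = 3.9 kcal/mol.
Et at 120° (eclipsed): iPr–F eclipsed, H–Et eclipsed, OCH3–I eclipsed; 2.6 + 1.7 + 2.4 = 6.7 kcal/mol.
Et at 180° (staggered): iPr–I gauche, iPr–F gauche, OCH3–Et gauche, OCH3–I gauche; 1.0 + 0.8 + 0.7 + 1.0 = 3.5 kcal/mol.
Et at 240° (eclipsed): iPr–I eclipsed, H–F eclipsed, OCH3–Et eclipsed; 4.2 + 1.2 + 2.8 = 8.2 kcal/mol.
Et at 300° (staggered): iPr–Et gauche, iPr–I gauche, OCH3–Et gauche, OCH3–F gauche; 1.5 + 1.0 + 0.7 + 0.6 = 3.8 kcal/mol.
The minimum (3.5 kcal/mol) occurs with Et at 180°.

180°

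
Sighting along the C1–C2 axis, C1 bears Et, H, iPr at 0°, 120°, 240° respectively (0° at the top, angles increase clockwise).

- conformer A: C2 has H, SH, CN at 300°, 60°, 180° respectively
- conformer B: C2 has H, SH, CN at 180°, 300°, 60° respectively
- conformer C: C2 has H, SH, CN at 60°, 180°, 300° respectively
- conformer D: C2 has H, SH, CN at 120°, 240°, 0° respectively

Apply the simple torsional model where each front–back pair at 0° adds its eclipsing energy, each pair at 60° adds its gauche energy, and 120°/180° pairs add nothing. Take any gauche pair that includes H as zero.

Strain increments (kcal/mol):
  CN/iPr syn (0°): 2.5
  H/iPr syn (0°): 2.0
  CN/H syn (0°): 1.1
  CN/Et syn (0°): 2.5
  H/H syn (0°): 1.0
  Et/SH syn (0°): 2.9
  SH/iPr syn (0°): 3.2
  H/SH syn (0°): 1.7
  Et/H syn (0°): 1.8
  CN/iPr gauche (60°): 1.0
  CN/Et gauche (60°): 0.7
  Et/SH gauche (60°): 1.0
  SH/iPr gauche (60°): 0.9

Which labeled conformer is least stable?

A (staggered): Et(0°)/SH(60°) gauche 1.0; iPr(240°)/CN(180°) gauche 1.0 → 2.0 kcal/mol.
B (staggered): Et(0°)/SH(300°) gauche 1.0; Et(0°)/CN(60°) gauche 0.7; iPr(240°)/SH(300°) gauche 0.9 → 2.6 kcal/mol.
C (staggered): Et(0°)/CN(300°) gauche 0.7; iPr(240°)/SH(180°) gauche 0.9; iPr(240°)/CN(300°) gauche 1.0 → 2.6 kcal/mol.
D (eclipsed): Et(0°)/CN(0°) eclipsed 2.5; H(120°)/H(120°) eclipsed 1.0; iPr(240°)/SH(240°) eclipsed 3.2 → 6.7 kcal/mol.
D has the highest total (6.7 kcal/mol).

D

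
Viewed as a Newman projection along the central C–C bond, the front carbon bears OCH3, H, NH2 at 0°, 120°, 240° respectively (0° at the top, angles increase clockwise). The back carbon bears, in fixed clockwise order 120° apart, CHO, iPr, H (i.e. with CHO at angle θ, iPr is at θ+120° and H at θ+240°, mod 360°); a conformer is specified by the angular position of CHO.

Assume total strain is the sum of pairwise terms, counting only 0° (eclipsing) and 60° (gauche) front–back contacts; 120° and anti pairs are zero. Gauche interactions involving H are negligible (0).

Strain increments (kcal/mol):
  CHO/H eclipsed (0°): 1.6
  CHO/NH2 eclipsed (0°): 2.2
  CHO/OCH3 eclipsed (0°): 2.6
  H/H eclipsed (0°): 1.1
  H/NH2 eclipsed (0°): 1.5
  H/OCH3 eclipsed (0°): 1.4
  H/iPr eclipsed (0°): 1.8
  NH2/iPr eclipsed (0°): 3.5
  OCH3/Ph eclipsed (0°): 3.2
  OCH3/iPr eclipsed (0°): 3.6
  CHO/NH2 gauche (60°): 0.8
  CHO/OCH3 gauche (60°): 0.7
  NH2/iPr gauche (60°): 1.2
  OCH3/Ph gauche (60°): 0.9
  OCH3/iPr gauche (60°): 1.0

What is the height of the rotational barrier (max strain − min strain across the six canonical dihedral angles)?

CHO at 0° is eclipsed. OCH3 at 0° is eclipsed with CHO at 0° (2.6); H at 120° is eclipsed with iPr at 120° (1.8); NH2 at 240° is eclipsed with H at 240° (1.5). Total 5.9 kcal/mol.
CHO at 60° is staggered. OCH3 at 0° is gauche with CHO at 60° (0.7); NH2 at 240° is gauche with iPr at 180° (1.2). Total 1.9 kcal/mol.
CHO at 120° is eclipsed. OCH3 at 0° is eclipsed with H at 0° (1.4); H at 120° is eclipsed with CHO at 120° (1.6); NH2 at 240° is eclipsed with iPr at 240° (3.5). Total 6.5 kcal/mol.
CHO at 180° is staggered. OCH3 at 0° is gauche with iPr at 300° (1.0); NH2 at 240° is gauche with CHO at 180° (0.8); NH2 at 240° is gauche with iPr at 300° (1.2). Total 3.0 kcal/mol.
CHO at 240° is eclipsed. OCH3 at 0° is eclipsed with iPr at 0° (3.6); H at 120° is eclipsed with H at 120° (1.1); NH2 at 240° is eclipsed with CHO at 240° (2.2). Total 6.9 kcal/mol.
CHO at 300° is staggered. OCH3 at 0° is gauche with CHO at 300° (0.7); OCH3 at 0° is gauche with iPr at 60° (1.0); NH2 at 240° is gauche with CHO at 300° (0.8). Total 2.5 kcal/mol.
Max at 240° (6.9 kcal/mol), min at 60° (1.9 kcal/mol); barrier = 5.0 kcal/mol.

5.0 kcal/mol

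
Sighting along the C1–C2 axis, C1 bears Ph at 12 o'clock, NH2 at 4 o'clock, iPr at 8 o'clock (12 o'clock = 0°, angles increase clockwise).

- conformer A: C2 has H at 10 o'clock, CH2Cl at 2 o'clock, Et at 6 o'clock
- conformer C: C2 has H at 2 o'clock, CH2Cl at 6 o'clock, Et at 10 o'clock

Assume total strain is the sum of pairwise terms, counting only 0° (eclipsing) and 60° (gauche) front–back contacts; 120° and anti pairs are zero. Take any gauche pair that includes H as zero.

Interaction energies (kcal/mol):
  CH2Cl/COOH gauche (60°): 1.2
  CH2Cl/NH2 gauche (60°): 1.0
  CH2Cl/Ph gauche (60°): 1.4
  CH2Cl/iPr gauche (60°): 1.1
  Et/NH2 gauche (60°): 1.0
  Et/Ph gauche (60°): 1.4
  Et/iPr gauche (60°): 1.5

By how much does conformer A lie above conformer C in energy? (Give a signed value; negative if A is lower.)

-0.1 kcal/mol

A (staggered): Ph–CH2Cl gauche, NH2–CH2Cl gauche, NH2–Et gauche, iPr–Et gauche; 1.4 + 1.0 + 1.0 + 1.5 = 4.9 kcal/mol.
C (staggered): Ph–Et gauche, NH2–CH2Cl gauche, iPr–CH2Cl gauche, iPr–Et gauche; 1.4 + 1.0 + 1.1 + 1.5 = 5.0 kcal/mol.
E(A) − E(C) = 4.9 − 5.0 = -0.1 kcal/mol.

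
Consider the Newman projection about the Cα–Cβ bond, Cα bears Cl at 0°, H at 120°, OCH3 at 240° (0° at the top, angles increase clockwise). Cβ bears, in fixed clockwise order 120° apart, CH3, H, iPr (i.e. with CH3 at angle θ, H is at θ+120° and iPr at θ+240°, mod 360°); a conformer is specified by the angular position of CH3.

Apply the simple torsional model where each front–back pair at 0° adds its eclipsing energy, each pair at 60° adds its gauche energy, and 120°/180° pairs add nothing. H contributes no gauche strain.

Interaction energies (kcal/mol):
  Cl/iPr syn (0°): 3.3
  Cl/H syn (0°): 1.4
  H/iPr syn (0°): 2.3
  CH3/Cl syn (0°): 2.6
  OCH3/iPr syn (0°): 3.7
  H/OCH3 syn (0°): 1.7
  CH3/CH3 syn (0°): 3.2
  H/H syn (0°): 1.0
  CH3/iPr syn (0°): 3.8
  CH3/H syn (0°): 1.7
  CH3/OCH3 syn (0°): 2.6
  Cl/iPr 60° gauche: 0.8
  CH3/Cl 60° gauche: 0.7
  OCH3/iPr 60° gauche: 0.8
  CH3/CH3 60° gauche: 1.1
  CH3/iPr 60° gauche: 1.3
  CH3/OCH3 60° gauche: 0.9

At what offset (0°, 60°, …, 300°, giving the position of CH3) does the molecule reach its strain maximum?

CH3 at 0° (eclipsed): Cl–CH3 eclipsed, H–H eclipsed, OCH3–iPr eclipsed; 2.6 + 1.0 + 3.7 = 7.3 kcal/mol.
CH3 at 60° (staggered): Cl–CH3 gauche, Cl–iPr gauche, OCH3–iPr gauche; 0.7 + 0.8 + 0.8 = 2.3 kcal/mol.
CH3 at 120° (eclipsed): Cl–iPr eclipsed, H–CH3 eclipsed, OCH3–H eclipsed; 3.3 + 1.7 + 1.7 = 6.7 kcal/mol.
CH3 at 180° (staggered): Cl–iPr gauche, OCH3–CH3 gauche; 0.8 + 0.9 = 1.7 kcal/mol.
CH3 at 240° (eclipsed): Cl–H eclipsed, H–iPr eclipsed, OCH3–CH3 eclipsed; 1.4 + 2.3 + 2.6 = 6.3 kcal/mol.
CH3 at 300° (staggered): Cl–CH3 gauche, OCH3–CH3 gauche, OCH3–iPr gauche; 0.7 + 0.9 + 0.8 = 2.4 kcal/mol.
The maximum (7.3 kcal/mol) occurs with CH3 at 0°.

0°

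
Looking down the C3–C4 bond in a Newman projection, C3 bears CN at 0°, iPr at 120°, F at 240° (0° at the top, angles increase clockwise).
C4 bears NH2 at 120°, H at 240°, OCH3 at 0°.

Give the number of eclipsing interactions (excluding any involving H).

Non-H eclipsing pairs: CN(0°)/OCH3(0°); iPr(120°)/NH2(120°) — 2 interactions.

2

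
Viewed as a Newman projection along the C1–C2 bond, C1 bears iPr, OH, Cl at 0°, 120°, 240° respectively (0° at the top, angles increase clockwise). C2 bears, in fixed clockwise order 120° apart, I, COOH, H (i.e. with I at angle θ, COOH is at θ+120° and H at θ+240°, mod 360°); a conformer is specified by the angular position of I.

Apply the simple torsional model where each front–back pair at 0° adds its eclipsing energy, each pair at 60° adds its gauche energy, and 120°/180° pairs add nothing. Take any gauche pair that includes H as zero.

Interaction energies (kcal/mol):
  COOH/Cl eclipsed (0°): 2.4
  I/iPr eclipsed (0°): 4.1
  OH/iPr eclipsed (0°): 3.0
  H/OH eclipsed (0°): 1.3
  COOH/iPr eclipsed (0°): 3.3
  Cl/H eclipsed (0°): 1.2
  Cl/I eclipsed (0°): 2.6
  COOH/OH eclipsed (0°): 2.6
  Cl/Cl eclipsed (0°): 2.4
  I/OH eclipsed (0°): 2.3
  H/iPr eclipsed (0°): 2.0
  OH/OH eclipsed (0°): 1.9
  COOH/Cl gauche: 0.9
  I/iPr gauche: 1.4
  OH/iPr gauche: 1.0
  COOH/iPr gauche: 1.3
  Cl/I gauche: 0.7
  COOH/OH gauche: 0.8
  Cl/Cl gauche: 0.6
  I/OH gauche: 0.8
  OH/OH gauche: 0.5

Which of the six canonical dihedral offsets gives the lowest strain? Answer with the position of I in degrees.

180°

I at 0° (eclipsed): iPr(0°)/I(0°) eclipsed 4.1; OH(120°)/COOH(120°) eclipsed 2.6; Cl(240°)/H(240°) eclipsed 1.2 → 7.9 kcal/mol.
I at 60° (staggered): iPr(0°)/I(60°) gauche 1.4; OH(120°)/I(60°) gauche 0.8; OH(120°)/COOH(180°) gauche 0.8; Cl(240°)/COOH(180°) gauche 0.9 → 3.9 kcal/mol.
I at 120° (eclipsed): iPr(0°)/H(0°) eclipsed 2.0; OH(120°)/I(120°) eclipsed 2.3; Cl(240°)/COOH(240°) eclipsed 2.4 → 6.7 kcal/mol.
I at 180° (staggered): iPr(0°)/COOH(300°) gauche 1.3; OH(120°)/I(180°) gauche 0.8; Cl(240°)/I(180°) gauche 0.7; Cl(240°)/COOH(300°) gauche 0.9 → 3.7 kcal/mol.
I at 240° (eclipsed): iPr(0°)/COOH(0°) eclipsed 3.3; OH(120°)/H(120°) eclipsed 1.3; Cl(240°)/I(240°) eclipsed 2.6 → 7.2 kcal/mol.
I at 300° (staggered): iPr(0°)/I(300°) gauche 1.4; iPr(0°)/COOH(60°) gauche 1.3; OH(120°)/COOH(60°) gauche 0.8; Cl(240°)/I(300°) gauche 0.7 → 4.2 kcal/mol.
The minimum (3.7 kcal/mol) occurs with I at 180°.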